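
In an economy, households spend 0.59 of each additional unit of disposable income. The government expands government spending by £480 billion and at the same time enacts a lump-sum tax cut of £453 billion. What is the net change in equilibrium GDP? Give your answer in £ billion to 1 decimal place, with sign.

Expenditure multiplier = 1/(1 − MPC) = 1/(1 − 0.59) = 1/0.41 ≈ 2.439.
ΔG contributes k·ΔG = (+£480 billion) / 0.41 ≈ +£1,170.7 billion.
ΔT of −£453 billion changes first-round spending by −c·ΔT = +£267.27 billion, contributing k·(−c·ΔT) = (+£267.27 billion) / 0.41 ≈ +£651.9 billion.
Net ΔY = k(ΔG − c·ΔT) = (+£747.27 billion) / 0.41 ≈ +£1,822.6 billion.

+£1,822.6 billion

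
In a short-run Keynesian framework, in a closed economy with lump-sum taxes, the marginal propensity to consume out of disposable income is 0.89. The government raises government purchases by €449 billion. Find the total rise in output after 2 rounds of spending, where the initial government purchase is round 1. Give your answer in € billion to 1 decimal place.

€848.6 billion

Round 1 adds ΔG = €449 billion; each later round is MPC = 0.89 times the previous.
After 2 rounds: 449 + 399.61 = ΔG·(1 − c^2)/(1 − c) = 449 × (1 − 0.7921)/0.11 ≈ €848.6 billion.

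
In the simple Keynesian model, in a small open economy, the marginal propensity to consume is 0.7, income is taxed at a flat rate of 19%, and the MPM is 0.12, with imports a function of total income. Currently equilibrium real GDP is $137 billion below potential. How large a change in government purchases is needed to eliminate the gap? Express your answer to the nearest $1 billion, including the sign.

+$76 billion

Spending multiplier = 1/(1 − c(1−t) + m) = 1/(1 − 0.7×0.81 + 0.12) = 1/0.553 ≈ 1.808.
Need ΔY = +$137 billion, so ΔG = ΔY/k = (+$137 billion) × 0.553 ≈ +$76 billion.
The government should increase government purchases by $76 billion.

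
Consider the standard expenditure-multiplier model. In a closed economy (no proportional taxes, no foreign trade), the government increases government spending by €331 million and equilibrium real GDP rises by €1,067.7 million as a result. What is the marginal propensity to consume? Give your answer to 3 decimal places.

0.690

Implied spending multiplier k = ΔY/ΔG = 1,067.7/331 ≈ 3.2257.
Since k = 1/(1 − MPC), MPC = 1 − 1/k = 1 − ΔG/ΔY = 1 − 331/1,067.7 ≈ 0.690.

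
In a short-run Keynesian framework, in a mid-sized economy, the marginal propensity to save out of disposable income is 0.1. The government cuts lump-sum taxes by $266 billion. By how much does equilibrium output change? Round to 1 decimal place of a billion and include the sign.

+$2,394.0 billion

MPC = 1 − MPS = 1 − 0.1 = 0.9.
A lump-sum tax change of −$266 billion shifts disposable income by +$266 billion; first-round consumption changes by −c × ΔT = −0.9 × (−$266 billion) = +$239.4 billion.
Expenditure multiplier = 1/(1 − MPC) = 1/(1 − 0.9) = 1/0.1 = 10.
The tax multiplier is −c × k = −9, so ΔY = k × (−c·ΔT) = (+$239.4 billion) / 0.1 = +$2,394 billion.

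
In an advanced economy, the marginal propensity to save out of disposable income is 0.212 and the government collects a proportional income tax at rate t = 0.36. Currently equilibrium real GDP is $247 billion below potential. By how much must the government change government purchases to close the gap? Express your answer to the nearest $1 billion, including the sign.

MPC = 1 − MPS = 1 − 0.212 = 0.788.
Spending multiplier = 1/(1 − c(1−t)) = 1/(1 − 0.788×0.64) = 1/0.49568 ≈ 2.017.
Need ΔY = +$247 billion, so ΔG = ΔY/k = (+$247 billion) × 0.49568 ≈ +$122 billion.
The government should increase government purchases by $122 billion.

+$122 billion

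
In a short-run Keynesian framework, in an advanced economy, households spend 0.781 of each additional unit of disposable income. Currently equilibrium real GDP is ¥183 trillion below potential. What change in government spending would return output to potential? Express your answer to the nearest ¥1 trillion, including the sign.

+¥40 trillion

Spending multiplier = 1/(1 − MPC) = 1/(1 − 0.781) = 1/0.219 ≈ 4.566.
Need ΔY = +¥183 trillion, so ΔG = ΔY/k = (+¥183 trillion) × 0.219 ≈ +¥40 trillion.
The government should increase government spending by ¥40 trillion.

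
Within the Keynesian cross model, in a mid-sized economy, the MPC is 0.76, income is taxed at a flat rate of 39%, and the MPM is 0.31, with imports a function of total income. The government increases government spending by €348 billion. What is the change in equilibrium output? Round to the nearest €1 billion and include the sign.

+€411 billion

Spending multiplier = 1/(1 − c(1−t) + m) = 1/(1 − 0.76×0.61 + 0.31) = 1/0.8464 ≈ 1.181.
ΔY = k × ΔG = (+€348 billion) / 0.8464 ≈ +€411 billion.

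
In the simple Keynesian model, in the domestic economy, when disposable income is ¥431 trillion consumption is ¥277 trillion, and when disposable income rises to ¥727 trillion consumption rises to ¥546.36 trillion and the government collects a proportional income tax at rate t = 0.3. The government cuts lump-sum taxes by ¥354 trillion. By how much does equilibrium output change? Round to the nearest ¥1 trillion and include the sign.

+¥887 trillion

MPC = ΔC/ΔYd = (546.36 − 277)/(727 − 431) = 269.36/296 = 0.91.
A lump-sum tax change of −¥354 trillion shifts disposable income by +¥354 trillion; first-round consumption changes by −c × ΔT = −0.91 × (−¥354 trillion) = +¥322.14 trillion.
Expenditure multiplier = 1/(1 − c(1−t)) = 1/(1 − 0.91×0.7) = 1/0.363 ≈ 2.755.
The tax multiplier is −c × k ≈ −2.507, so ΔY = k × (−c·ΔT) = (+¥322.14 trillion) / 0.363 ≈ +¥887 trillion.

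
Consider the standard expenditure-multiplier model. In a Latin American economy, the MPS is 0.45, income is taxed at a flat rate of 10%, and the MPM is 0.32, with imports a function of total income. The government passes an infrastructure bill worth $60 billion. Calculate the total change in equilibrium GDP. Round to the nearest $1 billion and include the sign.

+$73 billion

MPC = 1 − MPS = 1 − 0.45 = 0.55.
Government-spending multiplier = 1/(1 − c(1−t) + m) = 1/(1 − 0.55×0.9 + 0.32) = 1/0.825 ≈ 1.212.
ΔY = k × ΔG = (+$60 billion) / 0.825 ≈ +$73 billion.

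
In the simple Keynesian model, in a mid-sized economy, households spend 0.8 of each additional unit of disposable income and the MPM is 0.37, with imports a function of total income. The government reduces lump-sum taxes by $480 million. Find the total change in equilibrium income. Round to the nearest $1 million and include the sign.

A lump-sum tax change of −$480 million shifts disposable income by +$480 million; first-round consumption changes by −c × ΔT = −0.8 × (−$480 million) = +$384 million.
Expenditure multiplier = 1/(1 − c + m) = 1/(1 − 0.8 + 0.37) = 1/0.57 ≈ 1.754.
The tax multiplier is −c × k ≈ −1.404, so ΔY = k × (−c·ΔT) = (+$384 million) / 0.57 ≈ +$674 million.

+$674 million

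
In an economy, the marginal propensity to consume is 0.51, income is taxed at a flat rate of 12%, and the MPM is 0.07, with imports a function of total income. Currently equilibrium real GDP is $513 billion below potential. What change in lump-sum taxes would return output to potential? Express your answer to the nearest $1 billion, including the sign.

Spending multiplier = 1/(1 − c(1−t) + m) = 1/(1 − 0.51×0.88 + 0.07) = 1/0.6212 ≈ 1.61.
Tax multiplier = −c·k = −0.51/0.6212 ≈ −0.821. Need ΔY = +$513 billion, so ΔT = ΔY/(−c·k) = −(+$513 billion) × 0.6212 / 0.51 ≈ −$625 billion.
The government should cut lump-sum taxes by $625 billion.

−$625 billion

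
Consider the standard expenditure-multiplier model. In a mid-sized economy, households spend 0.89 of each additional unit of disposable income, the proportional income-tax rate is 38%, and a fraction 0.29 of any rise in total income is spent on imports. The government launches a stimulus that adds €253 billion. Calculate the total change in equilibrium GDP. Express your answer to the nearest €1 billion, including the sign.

+€343 billion

Expenditure multiplier = 1/(1 − c(1−t) + m) = 1/(1 − 0.89×0.62 + 0.29) = 1/0.7382 ≈ 1.355.
ΔY = k × ΔG = (+€253 billion) / 0.7382 ≈ +€343 billion.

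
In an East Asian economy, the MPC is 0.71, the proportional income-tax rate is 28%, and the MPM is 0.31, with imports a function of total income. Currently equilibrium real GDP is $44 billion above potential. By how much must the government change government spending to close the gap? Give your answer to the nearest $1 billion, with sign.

−$35 billion

Spending multiplier = 1/(1 − c(1−t) + m) = 1/(1 − 0.71×0.72 + 0.31) = 1/0.7988 ≈ 1.252.
Need ΔY = −$44 billion, so ΔG = ΔY/k = (−$44 billion) × 0.7988 ≈ −$35 billion.
The government should cut government spending by $35 billion.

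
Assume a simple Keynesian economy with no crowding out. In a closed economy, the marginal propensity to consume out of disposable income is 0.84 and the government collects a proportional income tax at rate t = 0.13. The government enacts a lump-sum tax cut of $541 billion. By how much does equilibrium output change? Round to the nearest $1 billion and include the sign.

A lump-sum tax change of −$541 billion shifts disposable income by +$541 billion; first-round consumption changes by −c × ΔT = −0.84 × (−$541 billion) = +$454.44 billion.
Expenditure multiplier = 1/(1 − c(1−t)) = 1/(1 − 0.84×0.87) = 1/0.2692 ≈ 3.715.
The tax multiplier is −c × k ≈ −3.12, so ΔY = k × (−c·ΔT) = (+$454.44 billion) / 0.2692 ≈ +$1,688 billion.

+$1,688 billion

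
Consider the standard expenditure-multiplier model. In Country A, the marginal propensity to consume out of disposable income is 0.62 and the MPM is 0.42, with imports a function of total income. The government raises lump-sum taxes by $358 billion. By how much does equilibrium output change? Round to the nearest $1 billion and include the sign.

A lump-sum tax change of +$358 billion shifts disposable income by −$358 billion; first-round consumption changes by −c × ΔT = −0.62 × (+$358 billion) = −$221.96 billion.
Expenditure multiplier = 1/(1 − c + m) = 1/(1 − 0.62 + 0.42) = 1/0.8 = 1.25.
The tax multiplier is −c × k = −0.775, so ΔY = k × (−c·ΔT) = (−$221.96 billion) / 0.8 ≈ −$277 billion.

−$277 billion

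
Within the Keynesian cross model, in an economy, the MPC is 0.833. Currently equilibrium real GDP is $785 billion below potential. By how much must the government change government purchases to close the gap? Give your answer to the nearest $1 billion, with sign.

Spending multiplier = 1/(1 − MPC) = 1/(1 − 0.833) = 1/0.167 ≈ 5.988.
Need ΔY = +$785 billion, so ΔG = ΔY/k = (+$785 billion) × 0.167 ≈ +$131 billion.
The government should increase government purchases by $131 billion.

+$131 billion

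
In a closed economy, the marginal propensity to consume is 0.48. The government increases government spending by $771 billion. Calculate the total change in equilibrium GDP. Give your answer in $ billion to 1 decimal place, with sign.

+$1,482.7 billion

Expenditure multiplier = 1/(1 − MPC) = 1/(1 − 0.48) = 1/0.52 ≈ 1.923.
ΔY = k × ΔG = (+$771 billion) / 0.52 ≈ +$1,482.7 billion.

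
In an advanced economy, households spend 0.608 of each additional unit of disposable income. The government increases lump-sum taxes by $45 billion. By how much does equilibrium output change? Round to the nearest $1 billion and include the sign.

−$70 billion

A lump-sum tax change of +$45 billion shifts disposable income by −$45 billion; first-round consumption changes by −c × ΔT = −0.608 × (+$45 billion) = −$27.36 billion.
Expenditure multiplier = 1/(1 − MPC) = 1/(1 − 0.608) = 1/0.392 ≈ 2.551.
The tax multiplier is −c × k ≈ −1.551, so ΔY = k × (−c·ΔT) = (−$27.36 billion) / 0.392 ≈ −$70 billion.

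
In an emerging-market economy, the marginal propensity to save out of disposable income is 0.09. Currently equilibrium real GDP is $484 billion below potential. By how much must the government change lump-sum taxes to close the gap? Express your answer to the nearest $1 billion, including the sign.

MPC = 1 − MPS = 1 − 0.09 = 0.91.
Spending multiplier = 1/(1 − MPC) = 1/(1 − 0.91) = 1/0.09 ≈ 11.111.
Tax multiplier = −c·k = −0.91/0.09 ≈ −10.111. Need ΔY = +$484 billion, so ΔT = ΔY/(−c·k) = −(+$484 billion) × 0.09 / 0.91 ≈ −$48 billion.
The government should cut lump-sum taxes by $48 billion.

−$48 billion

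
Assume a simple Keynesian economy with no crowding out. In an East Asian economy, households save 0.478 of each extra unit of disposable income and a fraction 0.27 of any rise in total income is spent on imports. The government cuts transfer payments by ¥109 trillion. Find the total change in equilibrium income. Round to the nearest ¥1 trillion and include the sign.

MPC = 1 − MPS = 1 − 0.478 = 0.522.
The transfer change shifts disposable income by −¥109 trillion, so first-round consumption changes by c·ΔTR = 0.522 × (−¥109 trillion) = −¥56.898 trillion.
Expenditure multiplier = 1/(1 − c + m) = 1/(1 − 0.522 + 0.27) = 1/0.748 ≈ 1.337.
The transfer multiplier is c × k ≈ 0.698, so ΔY = k × (c·ΔTR) = (−¥56.898 trillion) / 0.748 ≈ −¥76 trillion.

−¥76 trillion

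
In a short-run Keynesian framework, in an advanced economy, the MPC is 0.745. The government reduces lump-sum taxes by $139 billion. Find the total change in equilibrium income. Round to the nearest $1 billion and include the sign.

A lump-sum tax change of −$139 billion shifts disposable income by +$139 billion; first-round consumption changes by −c × ΔT = −0.745 × (−$139 billion) = +$103.555 billion.
Expenditure multiplier = 1/(1 − MPC) = 1/(1 − 0.745) = 1/0.255 ≈ 3.922.
The tax multiplier is −c × k ≈ −2.922, so ΔY = k × (−c·ΔT) = (+$103.555 billion) / 0.255 ≈ +$406 billion.

+$406 billion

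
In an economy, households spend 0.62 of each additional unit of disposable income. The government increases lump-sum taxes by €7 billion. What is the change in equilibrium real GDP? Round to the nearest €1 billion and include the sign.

A lump-sum tax change of +€7 billion shifts disposable income by −€7 billion; first-round consumption changes by −c × ΔT = −0.62 × (+€7 billion) = −€4.34 billion.
Expenditure multiplier = 1/(1 − MPC) = 1/(1 − 0.62) = 1/0.38 ≈ 2.632.
The tax multiplier is −c × k ≈ −1.632, so ΔY = k × (−c·ΔT) = (−€4.34 billion) / 0.38 ≈ −€11 billion.

−€11 billion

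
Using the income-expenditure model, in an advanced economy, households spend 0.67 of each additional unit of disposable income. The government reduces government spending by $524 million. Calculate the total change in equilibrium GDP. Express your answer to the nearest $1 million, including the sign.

−$1,588 million

Expenditure multiplier = 1/(1 − MPC) = 1/(1 − 0.67) = 1/0.33 ≈ 3.03.
ΔY = k × ΔG = (−$524 million) / 0.33 ≈ −$1,588 million.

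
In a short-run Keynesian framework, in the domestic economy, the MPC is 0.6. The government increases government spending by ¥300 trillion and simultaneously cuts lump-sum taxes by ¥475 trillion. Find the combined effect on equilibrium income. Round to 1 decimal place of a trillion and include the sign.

Expenditure multiplier = 1/(1 − MPC) = 1/(1 − 0.6) = 1/0.4 = 2.5.
ΔG contributes k·ΔG = (+¥300 trillion) / 0.4 = +¥750 trillion.
ΔT of −¥475 trillion changes first-round spending by −c·ΔT = +¥285 trillion, contributing k·(−c·ΔT) = (+¥285 trillion) / 0.4 = +¥712.5 trillion.
Net ΔY = k(ΔG − c·ΔT) = (+¥585 trillion) / 0.4 = +¥1,462.5 trillion.

+¥1,462.5 trillion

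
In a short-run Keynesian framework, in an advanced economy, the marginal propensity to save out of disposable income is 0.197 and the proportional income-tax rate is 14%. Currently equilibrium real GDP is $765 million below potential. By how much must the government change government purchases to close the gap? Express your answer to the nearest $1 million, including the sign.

+$237 million

MPC = 1 − MPS = 1 − 0.197 = 0.803.
Spending multiplier = 1/(1 − c(1−t)) = 1/(1 − 0.803×0.86) = 1/0.30942 ≈ 3.232.
Need ΔY = +$765 million, so ΔG = ΔY/k = (+$765 million) × 0.30942 ≈ +$237 million.
The government should increase government purchases by $237 million.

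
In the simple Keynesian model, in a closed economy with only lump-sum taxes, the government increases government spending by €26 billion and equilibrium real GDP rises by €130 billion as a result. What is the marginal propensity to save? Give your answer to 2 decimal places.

0.20

Implied spending multiplier k = ΔY/ΔG = 130/26 = 5.
Since k = 1/(1 − MPC), MPC = 1 − 1/k = 1 − ΔG/ΔY = 1 − 26/130 = 0.80.
MPS = 1 − MPC = 0.20.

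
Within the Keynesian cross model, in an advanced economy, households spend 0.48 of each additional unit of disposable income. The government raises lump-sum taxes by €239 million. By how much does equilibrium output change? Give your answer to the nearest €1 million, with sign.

A lump-sum tax change of +€239 million shifts disposable income by −€239 million; first-round consumption changes by −c × ΔT = −0.48 × (+€239 million) = −€114.72 million.
Expenditure multiplier = 1/(1 − MPC) = 1/(1 − 0.48) = 1/0.52 ≈ 1.923.
The tax multiplier is −c × k ≈ −0.923, so ΔY = k × (−c·ΔT) = (−€114.72 million) / 0.52 ≈ −€221 million.

−€221 million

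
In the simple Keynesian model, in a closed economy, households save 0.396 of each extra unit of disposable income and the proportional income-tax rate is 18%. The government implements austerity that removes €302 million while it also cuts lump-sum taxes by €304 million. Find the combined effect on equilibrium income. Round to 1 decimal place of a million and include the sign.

−€234.6 million

MPC = 1 − MPS = 1 − 0.396 = 0.604.
Expenditure multiplier = 1/(1 − c(1−t)) = 1/(1 − 0.604×0.82) = 1/0.50472 ≈ 1.981.
ΔG contributes k·ΔG = (−€302 million) / 0.50472 ≈ −€598.4 million.
ΔT of −€304 million changes first-round spending by −c·ΔT = +€183.616 million, contributing k·(−c·ΔT) = (+€183.616 million) / 0.50472 ≈ +€363.8 million.
Net ΔY = k(ΔG − c·ΔT) = (−€118.384 million) / 0.50472 ≈ −€234.6 million.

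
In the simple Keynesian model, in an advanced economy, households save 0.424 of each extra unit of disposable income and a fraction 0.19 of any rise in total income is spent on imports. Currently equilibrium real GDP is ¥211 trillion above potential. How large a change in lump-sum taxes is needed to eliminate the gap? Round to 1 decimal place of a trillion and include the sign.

MPC = 1 − MPS = 1 − 0.424 = 0.576.
Spending multiplier = 1/(1 − c + m) = 1/(1 − 0.576 + 0.19) = 1/0.614 ≈ 1.629.
Tax multiplier = −c·k = −0.576/0.614 ≈ −0.938. Need ΔY = −¥211 trillion, so ΔT = ΔY/(−c·k) = −(−¥211 trillion) × 0.614 / 0.576 ≈ +¥224.9 trillion.
The government should raise lump-sum taxes by ¥224.9 trillion.

+¥224.9 trillion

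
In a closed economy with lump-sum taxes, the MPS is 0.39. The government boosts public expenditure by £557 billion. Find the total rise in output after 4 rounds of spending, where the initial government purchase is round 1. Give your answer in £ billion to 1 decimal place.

MPC = 1 − MPS = 1 − 0.39 = 0.61.
Round 1 adds ΔG = £557 billion; each later round is MPC = 0.61 times the previous.
After 4 rounds: 557 + 339.77 + 207.2597 + 126.428417 = ΔG·(1 − c^4)/(1 − c) = 557 × (1 − 0.13845841)/0.39 ≈ £1,230.5 billion.

£1,230.5 billion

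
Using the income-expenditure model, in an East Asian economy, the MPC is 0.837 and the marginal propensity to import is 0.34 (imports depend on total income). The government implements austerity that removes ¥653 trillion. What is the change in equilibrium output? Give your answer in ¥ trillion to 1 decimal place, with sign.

−¥1,298.2 trillion

Government-spending multiplier = 1/(1 − c + m) = 1/(1 − 0.837 + 0.34) = 1/0.503 ≈ 1.988.
ΔY = k × ΔG = (−¥653 trillion) / 0.503 ≈ −¥1,298.2 trillion.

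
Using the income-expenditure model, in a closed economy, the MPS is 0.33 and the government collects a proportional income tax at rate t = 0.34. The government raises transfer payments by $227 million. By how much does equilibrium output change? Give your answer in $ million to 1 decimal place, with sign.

+$272.7 million

MPC = 1 − MPS = 1 − 0.33 = 0.67.
The transfer change shifts disposable income by +$227 million, so first-round consumption changes by c·ΔTR = 0.67 × (+$227 million) = +$152.09 million.
Expenditure multiplier = 1/(1 − c(1−t)) = 1/(1 − 0.67×0.66) = 1/0.5578 ≈ 1.793.
The transfer multiplier is c × k ≈ 1.201, so ΔY = k × (c·ΔTR) = (+$152.09 million) / 0.5578 ≈ +$272.7 million.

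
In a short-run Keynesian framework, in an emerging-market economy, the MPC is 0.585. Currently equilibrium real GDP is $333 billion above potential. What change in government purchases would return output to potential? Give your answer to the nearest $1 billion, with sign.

Spending multiplier = 1/(1 − MPC) = 1/(1 − 0.585) = 1/0.415 ≈ 2.41.
Need ΔY = −$333 billion, so ΔG = ΔY/k = (−$333 billion) × 0.415 ≈ −$138 billion.
The government should cut government purchases by $138 billion.

−$138 billion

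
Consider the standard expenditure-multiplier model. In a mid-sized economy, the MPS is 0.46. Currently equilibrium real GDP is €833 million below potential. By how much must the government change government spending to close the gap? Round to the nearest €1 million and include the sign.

+€383 million

MPC = 1 − MPS = 1 − 0.46 = 0.54.
Spending multiplier = 1/(1 − MPC) = 1/(1 − 0.54) = 1/0.46 ≈ 2.174.
Need ΔY = +€833 million, so ΔG = ΔY/k = (+€833 million) × 0.46 ≈ +€383 million.
The government should increase government spending by €383 million.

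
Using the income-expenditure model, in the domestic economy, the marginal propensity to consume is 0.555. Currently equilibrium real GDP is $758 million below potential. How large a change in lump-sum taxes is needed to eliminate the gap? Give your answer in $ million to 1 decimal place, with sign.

Spending multiplier = 1/(1 − MPC) = 1/(1 − 0.555) = 1/0.445 ≈ 2.247.
Tax multiplier = −c·k = −0.555/0.445 ≈ −1.247. Need ΔY = +$758 million, so ΔT = ΔY/(−c·k) = −(+$758 million) × 0.445 / 0.555 ≈ −$607.8 million.
The government should cut lump-sum taxes by $607.8 million.

−$607.8 million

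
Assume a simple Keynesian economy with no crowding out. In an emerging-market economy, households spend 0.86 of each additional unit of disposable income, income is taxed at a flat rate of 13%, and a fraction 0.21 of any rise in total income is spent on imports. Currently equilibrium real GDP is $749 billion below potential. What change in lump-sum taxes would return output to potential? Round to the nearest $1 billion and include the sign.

Spending multiplier = 1/(1 − c(1−t) + m) = 1/(1 − 0.86×0.87 + 0.21) = 1/0.4618 ≈ 2.165.
Tax multiplier = −c·k = −0.86/0.4618 ≈ −1.862. Need ΔY = +$749 billion, so ΔT = ΔY/(−c·k) = −(+$749 billion) × 0.4618 / 0.86 ≈ −$402 billion.
The government should cut lump-sum taxes by $402 billion.

−$402 billion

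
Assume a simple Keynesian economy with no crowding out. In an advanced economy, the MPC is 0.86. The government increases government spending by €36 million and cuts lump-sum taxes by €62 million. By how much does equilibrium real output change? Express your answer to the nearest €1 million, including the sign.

Expenditure multiplier = 1/(1 − MPC) = 1/(1 − 0.86) = 1/0.14 ≈ 7.143.
ΔG contributes k·ΔG = (+€36 million) / 0.14 ≈ +€257.1 million.
ΔT of −€62 million changes first-round spending by −c·ΔT = +€53.32 million, contributing k·(−c·ΔT) = (+€53.32 million) / 0.14 ≈ +€380.9 million.
Net ΔY = k(ΔG − c·ΔT) = (+€89.32 million) / 0.14 = +€638 million.

+€638 million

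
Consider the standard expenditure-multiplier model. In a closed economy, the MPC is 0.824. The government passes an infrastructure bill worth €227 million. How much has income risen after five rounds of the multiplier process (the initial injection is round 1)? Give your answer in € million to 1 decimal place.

Round 1 adds ΔG = €227 million; each later round is MPC = 0.824 times the previous.
After 5 rounds: 227 + 187.048 + 154.127552 + 127.001102848 + 104.648908746752 = ΔG·(1 − c^5)/(1 − c) = 227 × (1 − 0.379870928666624)/0.176 ≈ €799.8 million.

€799.8 million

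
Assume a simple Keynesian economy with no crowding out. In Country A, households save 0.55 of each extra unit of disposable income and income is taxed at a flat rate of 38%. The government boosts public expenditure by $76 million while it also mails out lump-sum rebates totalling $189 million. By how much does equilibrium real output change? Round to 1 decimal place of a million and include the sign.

MPC = 1 − MPS = 1 − 0.55 = 0.45.
Expenditure multiplier = 1/(1 − c(1−t)) = 1/(1 − 0.45×0.62) = 1/0.721 ≈ 1.387.
ΔG contributes k·ΔG = (+$76 million) / 0.721 ≈ +$105.4 million.
ΔT of −$189 million changes first-round spending by −c·ΔT = +$85.05 million, contributing k·(−c·ΔT) = (+$85.05 million) / 0.721 ≈ +$118 million.
Net ΔY = k(ΔG − c·ΔT) = (+$161.05 million) / 0.721 ≈ +$223.4 million.

+$223.4 million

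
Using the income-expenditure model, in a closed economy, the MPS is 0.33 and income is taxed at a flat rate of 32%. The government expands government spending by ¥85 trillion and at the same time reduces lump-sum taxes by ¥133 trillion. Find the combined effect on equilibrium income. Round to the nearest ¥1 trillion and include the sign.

MPC = 1 − MPS = 1 − 0.33 = 0.67.
Expenditure multiplier = 1/(1 − c(1−t)) = 1/(1 − 0.67×0.68) = 1/0.5444 ≈ 1.837.
ΔG contributes k·ΔG = (+¥85 trillion) / 0.5444 ≈ +¥156.1 trillion.
ΔT of −¥133 trillion changes first-round spending by −c·ΔT = +¥89.11 trillion, contributing k·(−c·ΔT) = (+¥89.11 trillion) / 0.5444 ≈ +¥163.7 trillion.
Net ΔY = k(ΔG − c·ΔT) = (+¥174.11 trillion) / 0.5444 ≈ +¥320 trillion.

+¥320 trillion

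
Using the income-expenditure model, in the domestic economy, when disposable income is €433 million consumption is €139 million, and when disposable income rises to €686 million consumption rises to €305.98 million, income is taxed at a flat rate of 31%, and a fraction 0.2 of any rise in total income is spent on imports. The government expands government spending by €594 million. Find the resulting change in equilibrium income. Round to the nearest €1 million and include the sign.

MPC = ΔC/ΔYd = (305.98 − 139)/(686 − 433) = 166.98/253 = 0.66.
Expenditure multiplier = 1/(1 − c(1−t) + m) = 1/(1 − 0.66×0.69 + 0.2) = 1/0.7446 ≈ 1.343.
ΔY = k × ΔG = (+€594 million) / 0.7446 ≈ +€798 million.

+€798 million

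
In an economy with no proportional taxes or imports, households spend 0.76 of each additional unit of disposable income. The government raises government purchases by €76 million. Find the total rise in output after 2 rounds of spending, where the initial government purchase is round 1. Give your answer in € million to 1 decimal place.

Round 1 adds ΔG = €76 million; each later round is MPC = 0.76 times the previous.
After 2 rounds: 76 + 57.76 = ΔG·(1 − c^2)/(1 − c) = 76 × (1 − 0.5776)/0.24 ≈ €133.8 million.

€133.8 million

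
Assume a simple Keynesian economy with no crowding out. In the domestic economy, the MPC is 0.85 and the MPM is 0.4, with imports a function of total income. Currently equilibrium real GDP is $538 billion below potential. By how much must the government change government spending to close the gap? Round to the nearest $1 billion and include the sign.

+$296 billion

Spending multiplier = 1/(1 − c + m) = 1/(1 − 0.85 + 0.4) = 1/0.55 ≈ 1.818.
Need ΔY = +$538 billion, so ΔG = ΔY/k = (+$538 billion) × 0.55 ≈ +$296 billion.
The government should increase government spending by $296 billion.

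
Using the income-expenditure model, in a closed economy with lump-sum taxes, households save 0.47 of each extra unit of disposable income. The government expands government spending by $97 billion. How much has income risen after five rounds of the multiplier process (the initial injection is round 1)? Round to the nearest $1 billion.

$198 billion

MPC = 1 − MPS = 1 − 0.47 = 0.53.
Round 1 adds ΔG = $97 billion; each later round is MPC = 0.53 times the previous.
After 5 rounds: 97 + 51.41 + 27.2473 + 14.441069 + 7.65376657 = ΔG·(1 − c^5)/(1 − c) = 97 × (1 − 0.0418195493)/0.47 ≈ $198 billion.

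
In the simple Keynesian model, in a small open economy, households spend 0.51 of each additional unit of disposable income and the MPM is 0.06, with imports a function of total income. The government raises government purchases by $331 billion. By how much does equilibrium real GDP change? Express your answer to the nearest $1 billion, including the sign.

+$602 billion

Government-spending multiplier = 1/(1 − c + m) = 1/(1 − 0.51 + 0.06) = 1/0.55 ≈ 1.818.
ΔY = k × ΔG = (+$331 billion) / 0.55 ≈ +$602 billion.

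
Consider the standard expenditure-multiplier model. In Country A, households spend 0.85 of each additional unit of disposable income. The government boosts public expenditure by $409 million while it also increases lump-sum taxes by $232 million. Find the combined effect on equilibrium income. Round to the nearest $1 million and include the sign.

+$1,412 million

Expenditure multiplier = 1/(1 − MPC) = 1/(1 − 0.85) = 1/0.15 ≈ 6.667.
ΔG contributes k·ΔG = (+$409 million) / 0.15 ≈ +$2,726.7 million.
ΔT of +$232 million changes first-round spending by −c·ΔT = −$197.2 million, contributing k·(−c·ΔT) = (−$197.2 million) / 0.15 ≈ −$1,314.7 million.
Net ΔY = k(ΔG − c·ΔT) = (+$211.8 million) / 0.15 = +$1,412 million.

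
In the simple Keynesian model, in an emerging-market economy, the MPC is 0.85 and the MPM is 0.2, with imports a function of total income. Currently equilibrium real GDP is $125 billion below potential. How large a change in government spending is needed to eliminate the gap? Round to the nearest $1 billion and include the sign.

+$44 billion

Spending multiplier = 1/(1 − c + m) = 1/(1 − 0.85 + 0.2) = 1/0.35 ≈ 2.857.
Need ΔY = +$125 billion, so ΔG = ΔY/k = (+$125 billion) × 0.35 ≈ +$44 billion.
The government should increase government spending by $44 billion.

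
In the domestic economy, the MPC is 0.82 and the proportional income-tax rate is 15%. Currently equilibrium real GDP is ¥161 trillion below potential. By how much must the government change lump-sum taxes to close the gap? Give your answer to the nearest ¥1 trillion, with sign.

−¥59 trillion

Spending multiplier = 1/(1 − c(1−t)) = 1/(1 − 0.82×0.85) = 1/0.303 ≈ 3.3.
Tax multiplier = −c·k = −0.82/0.303 ≈ −2.706. Need ΔY = +¥161 trillion, so ΔT = ΔY/(−c·k) = −(+¥161 trillion) × 0.303 / 0.82 ≈ −¥59 trillion.
The government should cut lump-sum taxes by ¥59 trillion.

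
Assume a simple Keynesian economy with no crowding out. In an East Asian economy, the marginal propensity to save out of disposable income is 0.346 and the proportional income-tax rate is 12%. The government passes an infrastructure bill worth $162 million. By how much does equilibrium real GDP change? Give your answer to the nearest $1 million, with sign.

+$382 million

MPC = 1 − MPS = 1 − 0.346 = 0.654.
Government-spending multiplier = 1/(1 − c(1−t)) = 1/(1 − 0.654×0.88) = 1/0.42448 ≈ 2.356.
ΔY = k × ΔG = (+$162 million) / 0.42448 ≈ +$382 million.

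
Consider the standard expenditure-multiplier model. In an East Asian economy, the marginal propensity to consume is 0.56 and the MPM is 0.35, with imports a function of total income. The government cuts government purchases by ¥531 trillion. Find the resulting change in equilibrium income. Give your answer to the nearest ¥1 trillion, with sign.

Expenditure multiplier = 1/(1 − c + m) = 1/(1 − 0.56 + 0.35) = 1/0.79 ≈ 1.266.
ΔY = k × ΔG = (−¥531 trillion) / 0.79 ≈ −¥672 trillion.

−¥672 trillion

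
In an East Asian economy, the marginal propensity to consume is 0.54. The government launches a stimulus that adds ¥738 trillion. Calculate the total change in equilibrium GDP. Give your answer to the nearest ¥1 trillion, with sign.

+¥1,604 trillion

Government-spending multiplier = 1/(1 − MPC) = 1/(1 − 0.54) = 1/0.46 ≈ 2.174.
ΔY = k × ΔG = (+¥738 trillion) / 0.46 ≈ +¥1,604 trillion.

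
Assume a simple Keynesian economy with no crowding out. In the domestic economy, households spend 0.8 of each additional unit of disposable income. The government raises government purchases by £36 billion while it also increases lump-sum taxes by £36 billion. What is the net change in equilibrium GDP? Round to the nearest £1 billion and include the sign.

+£36 billion

Expenditure multiplier = 1/(1 − MPC) = 1/(1 − 0.8) = 1/0.2 = 5.
ΔG contributes k·ΔG = (+£36 billion) / 0.2 = +£180 billion.
ΔT of +£36 billion changes first-round spending by −c·ΔT = −£28.8 billion, contributing k·(−c·ΔT) = (−£28.8 billion) / 0.2 = −£144 billion.
With ΔG = ΔT and no other leakages, the balanced-budget multiplier is 1, so ΔY = ΔG = +£36 billion.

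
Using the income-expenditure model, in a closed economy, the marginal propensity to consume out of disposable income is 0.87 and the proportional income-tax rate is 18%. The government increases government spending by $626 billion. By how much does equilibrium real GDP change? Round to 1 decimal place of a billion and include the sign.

Government-spending multiplier = 1/(1 − c(1−t)) = 1/(1 − 0.87×0.82) = 1/0.2866 ≈ 3.489.
ΔY = k × ΔG = (+$626 billion) / 0.2866 ≈ +$2,184.2 billion.

+$2,184.2 billion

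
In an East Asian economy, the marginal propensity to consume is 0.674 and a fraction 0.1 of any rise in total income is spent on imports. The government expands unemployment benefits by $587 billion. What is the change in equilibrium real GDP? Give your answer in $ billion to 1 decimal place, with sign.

+$928.7 billion

The transfer change shifts disposable income by +$587 billion, so first-round consumption changes by c·ΔTR = 0.674 × (+$587 billion) = +$395.638 billion.
Expenditure multiplier = 1/(1 − c + m) = 1/(1 − 0.674 + 0.1) = 1/0.426 ≈ 2.347.
The transfer multiplier is c × k ≈ 1.582, so ΔY = k × (c·ΔTR) = (+$395.638 billion) / 0.426 ≈ +$928.7 billion.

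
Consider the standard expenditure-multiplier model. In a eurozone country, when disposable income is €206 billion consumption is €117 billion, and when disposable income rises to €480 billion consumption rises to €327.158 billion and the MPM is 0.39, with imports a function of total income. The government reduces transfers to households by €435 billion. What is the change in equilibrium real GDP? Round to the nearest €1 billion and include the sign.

MPC = ΔC/ΔYd = (327.158 − 117)/(480 − 206) = 210.158/274 = 0.767.
The transfer change shifts disposable income by −€435 billion, so first-round consumption changes by c·ΔTR = 0.767 × (−€435 billion) = −€333.645 billion.
Expenditure multiplier = 1/(1 − c + m) = 1/(1 − 0.767 + 0.39) = 1/0.623 ≈ 1.605.
The transfer multiplier is c × k ≈ 1.231, so ΔY = k × (c·ΔTR) = (−€333.645 billion) / 0.623 ≈ −€536 billion.

−€536 billion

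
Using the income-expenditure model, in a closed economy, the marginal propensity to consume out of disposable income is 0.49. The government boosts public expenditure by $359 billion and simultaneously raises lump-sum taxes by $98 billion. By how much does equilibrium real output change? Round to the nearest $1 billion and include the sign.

+$610 billion

Expenditure multiplier = 1/(1 − MPC) = 1/(1 − 0.49) = 1/0.51 ≈ 1.961.
ΔG contributes k·ΔG = (+$359 billion) / 0.51 ≈ +$703.9 billion.
ΔT of +$98 billion changes first-round spending by −c·ΔT = −$48.02 billion, contributing k·(−c·ΔT) = (−$48.02 billion) / 0.51 ≈ −$94.2 billion.
Net ΔY = k(ΔG − c·ΔT) = (+$310.98 billion) / 0.51 ≈ +$610 billion.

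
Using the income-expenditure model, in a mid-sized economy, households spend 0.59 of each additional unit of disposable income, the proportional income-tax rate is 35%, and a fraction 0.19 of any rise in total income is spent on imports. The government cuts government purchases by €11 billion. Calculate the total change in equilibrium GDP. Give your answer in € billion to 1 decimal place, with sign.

−€13.6 billion

Spending multiplier = 1/(1 − c(1−t) + m) = 1/(1 − 0.59×0.65 + 0.19) = 1/0.8065 ≈ 1.24.
ΔY = k × ΔG = (−€11 billion) / 0.8065 ≈ −€13.6 billion.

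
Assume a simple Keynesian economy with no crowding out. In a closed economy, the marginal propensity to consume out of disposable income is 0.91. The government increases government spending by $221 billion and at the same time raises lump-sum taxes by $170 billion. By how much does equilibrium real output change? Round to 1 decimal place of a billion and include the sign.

+$736.7 billion

Expenditure multiplier = 1/(1 − MPC) = 1/(1 − 0.91) = 1/0.09 ≈ 11.111.
ΔG contributes k·ΔG = (+$221 billion) / 0.09 ≈ +$2,455.6 billion.
ΔT of +$170 billion changes first-round spending by −c·ΔT = −$154.7 billion, contributing k·(−c·ΔT) = (−$154.7 billion) / 0.09 ≈ −$1,718.9 billion.
Net ΔY = k(ΔG − c·ΔT) = (+$66.3 billion) / 0.09 ≈ +$736.7 billion.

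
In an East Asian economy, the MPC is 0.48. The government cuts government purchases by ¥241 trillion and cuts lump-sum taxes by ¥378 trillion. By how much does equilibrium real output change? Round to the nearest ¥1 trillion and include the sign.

−¥115 trillion

Expenditure multiplier = 1/(1 − MPC) = 1/(1 − 0.48) = 1/0.52 ≈ 1.923.
ΔG contributes k·ΔG = (−¥241 trillion) / 0.52 ≈ −¥463.5 trillion.
ΔT of −¥378 trillion changes first-round spending by −c·ΔT = +¥181.44 trillion, contributing k·(−c·ΔT) = (+¥181.44 trillion) / 0.52 ≈ +¥348.9 trillion.
Net ΔY = k(ΔG − c·ΔT) = (−¥59.56 trillion) / 0.52 ≈ −¥115 trillion.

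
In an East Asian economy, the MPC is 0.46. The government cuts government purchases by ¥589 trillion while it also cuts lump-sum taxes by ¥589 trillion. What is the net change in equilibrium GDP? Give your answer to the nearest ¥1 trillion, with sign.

−¥589 trillion

Expenditure multiplier = 1/(1 − MPC) = 1/(1 − 0.46) = 1/0.54 ≈ 1.852.
ΔG contributes k·ΔG = (−¥589 trillion) / 0.54 ≈ −¥1,090.7 trillion.
ΔT of −¥589 trillion changes first-round spending by −c·ΔT = +¥270.94 trillion, contributing k·(−c·ΔT) = (+¥270.94 trillion) / 0.54 ≈ +¥501.7 trillion.
With ΔG = ΔT and no other leakages, the balanced-budget multiplier is 1, so ΔY = ΔG = −¥589 trillion.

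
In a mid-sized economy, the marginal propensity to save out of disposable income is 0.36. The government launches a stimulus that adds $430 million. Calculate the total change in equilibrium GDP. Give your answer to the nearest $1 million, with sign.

+$1,194 million

MPC = 1 − MPS = 1 − 0.36 = 0.64.
Government-spending multiplier = 1/(1 − MPC) = 1/(1 − 0.64) = 1/0.36 ≈ 2.778.
ΔY = k × ΔG = (+$430 million) / 0.36 ≈ +$1,194 million.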